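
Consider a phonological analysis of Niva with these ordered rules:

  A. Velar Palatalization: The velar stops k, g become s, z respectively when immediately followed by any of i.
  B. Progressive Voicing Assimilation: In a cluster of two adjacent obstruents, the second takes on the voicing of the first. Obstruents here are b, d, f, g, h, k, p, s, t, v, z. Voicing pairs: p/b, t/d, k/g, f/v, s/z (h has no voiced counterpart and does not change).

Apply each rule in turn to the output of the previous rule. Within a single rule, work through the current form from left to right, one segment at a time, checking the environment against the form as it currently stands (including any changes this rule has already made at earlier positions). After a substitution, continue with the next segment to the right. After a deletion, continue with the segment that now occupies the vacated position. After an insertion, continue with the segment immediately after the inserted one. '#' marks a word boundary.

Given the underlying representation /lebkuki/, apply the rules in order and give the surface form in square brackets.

A Velar Palatalization: [lebkuki] → [lebkusi]
B Progressive Voicing Assimilation: [lebkusi] → [lebgusi]

[lebgusi]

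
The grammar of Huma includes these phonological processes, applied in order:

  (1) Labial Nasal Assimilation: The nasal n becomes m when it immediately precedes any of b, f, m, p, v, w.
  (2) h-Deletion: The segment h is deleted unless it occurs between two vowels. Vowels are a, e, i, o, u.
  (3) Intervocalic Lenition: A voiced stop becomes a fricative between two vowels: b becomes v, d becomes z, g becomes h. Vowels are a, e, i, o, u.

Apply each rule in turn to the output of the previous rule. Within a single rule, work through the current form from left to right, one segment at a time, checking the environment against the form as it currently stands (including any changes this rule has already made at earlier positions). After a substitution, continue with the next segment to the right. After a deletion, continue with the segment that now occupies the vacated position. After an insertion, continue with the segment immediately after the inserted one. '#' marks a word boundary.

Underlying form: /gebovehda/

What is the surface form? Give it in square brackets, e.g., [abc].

(1) Labial Nasal Assimilation: no change — [gebovehda]
(2) h-Deletion: [gebovehda] → [geboveda]
(3) Intervocalic Lenition: [geboveda] → [gevoveza]

[gevoveza]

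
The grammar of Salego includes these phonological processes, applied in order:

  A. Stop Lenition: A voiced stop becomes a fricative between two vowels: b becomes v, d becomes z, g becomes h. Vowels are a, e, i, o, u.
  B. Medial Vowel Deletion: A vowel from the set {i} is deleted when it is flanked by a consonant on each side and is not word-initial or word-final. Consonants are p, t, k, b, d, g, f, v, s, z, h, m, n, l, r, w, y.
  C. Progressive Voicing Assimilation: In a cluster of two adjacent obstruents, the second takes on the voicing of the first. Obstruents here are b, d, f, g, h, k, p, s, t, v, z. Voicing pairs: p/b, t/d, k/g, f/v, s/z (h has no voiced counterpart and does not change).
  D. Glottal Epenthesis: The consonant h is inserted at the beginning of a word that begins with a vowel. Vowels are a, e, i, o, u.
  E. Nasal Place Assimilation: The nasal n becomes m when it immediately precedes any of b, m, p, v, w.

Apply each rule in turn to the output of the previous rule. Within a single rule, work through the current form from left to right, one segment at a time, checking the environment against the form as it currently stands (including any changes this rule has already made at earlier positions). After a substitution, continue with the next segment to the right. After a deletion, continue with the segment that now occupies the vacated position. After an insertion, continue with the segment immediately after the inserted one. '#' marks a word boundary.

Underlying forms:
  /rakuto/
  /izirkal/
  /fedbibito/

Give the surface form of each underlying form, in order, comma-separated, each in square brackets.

[rakuto], [hizrkal], [fedbvdo]

/rakuto/:
  A Stop Lenition: no change — [rakuto]
  B Medial Vowel Deletion: no change — [rakuto]
  C Progressive Voicing Assimilation: no change — [rakuto]
  D Glottal Epenthesis: no change — [rakuto]
  E Nasal Place Assimilation: no change — [rakuto]
/izirkal/:
  A Stop Lenition: no change — [izirkal]
  B Medial Vowel Deletion: [izirkal] → [izrkal]
  C Progressive Voicing Assimilation: no change — [izrkal]
  D Glottal Epenthesis: [izrkal] → [hizrkal]
  E Nasal Place Assimilation: no change — [hizrkal]
/fedbibito/:
  A Stop Lenition: [fedbibito] → [fedbivito]
  B Medial Vowel Deletion: [fedbivito] → [fedbvto]
  C Progressive Voicing Assimilation: [fedbvto] → [fedbvdo]
  D Glottal Epenthesis: no change — [fedbvdo]
  E Nasal Place Assimilation: no change — [fedbvdo]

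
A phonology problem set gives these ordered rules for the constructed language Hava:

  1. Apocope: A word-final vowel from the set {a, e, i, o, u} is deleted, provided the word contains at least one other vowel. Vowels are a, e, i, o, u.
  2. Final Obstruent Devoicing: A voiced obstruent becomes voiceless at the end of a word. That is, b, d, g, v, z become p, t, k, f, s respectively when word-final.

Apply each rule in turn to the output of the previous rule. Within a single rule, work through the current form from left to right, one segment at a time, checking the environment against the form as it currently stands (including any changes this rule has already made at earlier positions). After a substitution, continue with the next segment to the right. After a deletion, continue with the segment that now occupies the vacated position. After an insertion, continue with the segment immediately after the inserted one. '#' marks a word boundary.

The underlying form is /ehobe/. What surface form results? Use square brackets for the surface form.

[ehop]

1 Apocope: [ehobe] → [ehob]
2 Final Obstruent Devoicing: [ehob] → [ehop]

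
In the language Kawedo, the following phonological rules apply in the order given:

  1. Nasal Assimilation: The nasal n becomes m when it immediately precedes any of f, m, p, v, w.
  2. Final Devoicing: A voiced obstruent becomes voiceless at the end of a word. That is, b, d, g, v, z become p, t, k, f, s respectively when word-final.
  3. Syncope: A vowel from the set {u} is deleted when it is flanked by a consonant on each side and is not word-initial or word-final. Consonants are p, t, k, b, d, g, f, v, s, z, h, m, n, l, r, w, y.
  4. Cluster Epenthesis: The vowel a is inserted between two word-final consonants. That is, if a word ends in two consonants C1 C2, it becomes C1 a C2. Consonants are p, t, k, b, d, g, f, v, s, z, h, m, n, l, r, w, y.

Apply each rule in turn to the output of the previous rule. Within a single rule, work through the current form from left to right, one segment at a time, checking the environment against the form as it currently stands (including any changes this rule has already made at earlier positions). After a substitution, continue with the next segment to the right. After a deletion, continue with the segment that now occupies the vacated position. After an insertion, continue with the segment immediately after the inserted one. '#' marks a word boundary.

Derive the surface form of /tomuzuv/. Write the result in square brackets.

[tomzaf]

1 Nasal Assimilation: no change — [tomuzuv]
2 Final Devoicing: [tomuzuv] → [tomuzuf]
3 Syncope: [tomuzuf] → [tomzf]
4 Cluster Epenthesis: [tomzf] → [tomzaf]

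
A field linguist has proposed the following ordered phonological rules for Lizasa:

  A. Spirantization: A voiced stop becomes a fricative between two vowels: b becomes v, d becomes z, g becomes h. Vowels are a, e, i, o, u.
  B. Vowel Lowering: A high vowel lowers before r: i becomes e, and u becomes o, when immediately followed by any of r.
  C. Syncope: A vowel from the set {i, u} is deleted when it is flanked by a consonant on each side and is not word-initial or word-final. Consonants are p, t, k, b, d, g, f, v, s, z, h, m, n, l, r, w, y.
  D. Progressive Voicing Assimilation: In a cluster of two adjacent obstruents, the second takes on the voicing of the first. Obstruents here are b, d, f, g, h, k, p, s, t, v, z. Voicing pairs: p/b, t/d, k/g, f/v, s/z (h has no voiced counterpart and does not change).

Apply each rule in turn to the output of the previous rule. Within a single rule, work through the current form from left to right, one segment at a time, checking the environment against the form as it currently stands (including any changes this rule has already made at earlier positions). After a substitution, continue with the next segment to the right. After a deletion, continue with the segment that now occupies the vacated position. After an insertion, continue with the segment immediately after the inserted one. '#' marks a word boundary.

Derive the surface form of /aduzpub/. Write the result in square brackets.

[azzbb]

A Spirantization: [aduzpub] → [azuzpub]
B Vowel Lowering: no change — [azuzpub]
C Syncope: [azuzpub] → [azzpb]
D Progressive Voicing Assimilation: [azzpb] → [azzbb]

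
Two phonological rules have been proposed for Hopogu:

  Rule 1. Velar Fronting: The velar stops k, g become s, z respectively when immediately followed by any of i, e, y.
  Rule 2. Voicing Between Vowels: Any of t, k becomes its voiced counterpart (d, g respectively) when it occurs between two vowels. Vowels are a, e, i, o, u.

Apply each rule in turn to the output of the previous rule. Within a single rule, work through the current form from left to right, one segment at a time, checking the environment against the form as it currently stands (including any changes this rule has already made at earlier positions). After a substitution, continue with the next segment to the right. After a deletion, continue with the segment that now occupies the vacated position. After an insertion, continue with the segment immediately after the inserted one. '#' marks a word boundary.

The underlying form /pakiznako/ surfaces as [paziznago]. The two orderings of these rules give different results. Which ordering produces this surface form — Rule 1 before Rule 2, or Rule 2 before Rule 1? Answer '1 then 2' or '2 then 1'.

2 then 1

Order 1 then 2:
  1 Velar Fronting: [pakiznako] → [pasiznako]
  2 Voicing Between Vowels: [pasiznako] → [pasiznago]
  result: [pasiznago]
Order 2 then 1:
  2 Voicing Between Vowels: [pakiznako] → [pagiznago]
  1 Velar Fronting: [pagiznago] → [paziznago]
  result: [paziznago]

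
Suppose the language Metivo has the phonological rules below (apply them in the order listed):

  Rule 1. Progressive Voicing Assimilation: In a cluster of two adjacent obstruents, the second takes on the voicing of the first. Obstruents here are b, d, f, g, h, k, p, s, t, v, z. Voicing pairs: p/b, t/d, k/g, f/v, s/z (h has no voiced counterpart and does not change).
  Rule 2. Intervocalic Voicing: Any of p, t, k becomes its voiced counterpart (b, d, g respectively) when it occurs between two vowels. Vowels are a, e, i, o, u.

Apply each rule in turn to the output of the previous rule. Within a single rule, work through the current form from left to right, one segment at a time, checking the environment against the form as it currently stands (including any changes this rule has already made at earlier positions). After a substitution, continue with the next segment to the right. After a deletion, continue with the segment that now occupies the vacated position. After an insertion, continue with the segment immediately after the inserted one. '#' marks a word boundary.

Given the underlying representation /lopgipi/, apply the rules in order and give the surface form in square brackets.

Rule 1 Progressive Voicing Assimilation: [lopgipi] → [lopkipi]
Rule 2 Intervocalic Voicing: [lopkipi] → [lopkibi]

[lopkibi]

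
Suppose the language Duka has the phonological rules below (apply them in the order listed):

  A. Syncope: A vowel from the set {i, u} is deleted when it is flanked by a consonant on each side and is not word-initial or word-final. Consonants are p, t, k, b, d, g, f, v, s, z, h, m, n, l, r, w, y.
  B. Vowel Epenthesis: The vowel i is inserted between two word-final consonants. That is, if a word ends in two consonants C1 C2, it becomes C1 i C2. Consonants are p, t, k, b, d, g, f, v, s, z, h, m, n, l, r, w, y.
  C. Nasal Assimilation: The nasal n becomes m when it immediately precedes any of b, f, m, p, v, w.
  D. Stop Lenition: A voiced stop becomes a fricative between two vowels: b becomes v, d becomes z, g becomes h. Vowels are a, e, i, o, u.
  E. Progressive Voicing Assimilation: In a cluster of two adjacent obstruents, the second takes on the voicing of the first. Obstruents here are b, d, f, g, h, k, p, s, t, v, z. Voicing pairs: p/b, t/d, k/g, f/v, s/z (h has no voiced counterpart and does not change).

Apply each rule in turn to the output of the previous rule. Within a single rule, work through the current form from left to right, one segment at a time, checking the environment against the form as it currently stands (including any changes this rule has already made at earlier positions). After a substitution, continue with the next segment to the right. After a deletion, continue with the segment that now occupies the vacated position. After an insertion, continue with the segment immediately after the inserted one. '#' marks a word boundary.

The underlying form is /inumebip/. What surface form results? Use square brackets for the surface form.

[immevip]

A Syncope: [inumebip] → [inmebp]
B Vowel Epenthesis: [inmebp] → [inmebip]
C Nasal Assimilation: [inmebip] → [immebip]
D Stop Lenition: [immebip] → [immevip]
E Progressive Voicing Assimilation: no change — [immevip]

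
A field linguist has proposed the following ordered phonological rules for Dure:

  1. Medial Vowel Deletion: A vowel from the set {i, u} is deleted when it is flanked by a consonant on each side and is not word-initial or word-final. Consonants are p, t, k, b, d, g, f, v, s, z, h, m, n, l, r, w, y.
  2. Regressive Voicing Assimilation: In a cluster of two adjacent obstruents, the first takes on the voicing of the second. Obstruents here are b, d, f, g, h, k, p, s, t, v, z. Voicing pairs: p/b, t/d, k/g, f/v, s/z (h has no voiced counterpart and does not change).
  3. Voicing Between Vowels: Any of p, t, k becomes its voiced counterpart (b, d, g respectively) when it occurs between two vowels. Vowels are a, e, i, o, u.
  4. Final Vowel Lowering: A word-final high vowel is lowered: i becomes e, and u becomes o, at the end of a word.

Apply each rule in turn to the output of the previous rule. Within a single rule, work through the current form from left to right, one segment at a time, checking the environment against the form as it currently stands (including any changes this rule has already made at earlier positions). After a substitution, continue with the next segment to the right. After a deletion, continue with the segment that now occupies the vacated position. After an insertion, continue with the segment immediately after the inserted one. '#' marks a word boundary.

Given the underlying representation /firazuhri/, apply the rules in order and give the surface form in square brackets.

[frashre]

1 Medial Vowel Deletion: [firazuhri] → [frazhri]
2 Regressive Voicing Assimilation: [frazhri] → [frashri]
3 Voicing Between Vowels: no change — [frashri]
4 Final Vowel Lowering: [frashri] → [frashre]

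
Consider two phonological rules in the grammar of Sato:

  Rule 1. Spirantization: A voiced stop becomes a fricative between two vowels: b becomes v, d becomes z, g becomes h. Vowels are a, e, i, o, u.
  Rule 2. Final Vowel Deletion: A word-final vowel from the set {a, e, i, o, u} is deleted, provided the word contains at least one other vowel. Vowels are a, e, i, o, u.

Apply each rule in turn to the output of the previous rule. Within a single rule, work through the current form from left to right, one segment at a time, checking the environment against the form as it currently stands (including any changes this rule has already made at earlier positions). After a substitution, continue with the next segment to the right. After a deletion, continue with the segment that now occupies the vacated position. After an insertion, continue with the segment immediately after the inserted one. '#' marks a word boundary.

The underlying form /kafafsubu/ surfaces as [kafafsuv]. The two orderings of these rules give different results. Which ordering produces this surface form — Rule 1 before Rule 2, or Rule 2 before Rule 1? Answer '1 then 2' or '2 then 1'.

1 then 2

Order 1 then 2:
  1 Spirantization: [kafafsubu] → [kafafsuvu]
  2 Final Vowel Deletion: [kafafsuvu] → [kafafsuv]
  result: [kafafsuv]
Order 2 then 1:
  2 Final Vowel Deletion: [kafafsubu] → [kafafsub]
  1 Spirantization: no change — [kafafsub]
  result: [kafafsub]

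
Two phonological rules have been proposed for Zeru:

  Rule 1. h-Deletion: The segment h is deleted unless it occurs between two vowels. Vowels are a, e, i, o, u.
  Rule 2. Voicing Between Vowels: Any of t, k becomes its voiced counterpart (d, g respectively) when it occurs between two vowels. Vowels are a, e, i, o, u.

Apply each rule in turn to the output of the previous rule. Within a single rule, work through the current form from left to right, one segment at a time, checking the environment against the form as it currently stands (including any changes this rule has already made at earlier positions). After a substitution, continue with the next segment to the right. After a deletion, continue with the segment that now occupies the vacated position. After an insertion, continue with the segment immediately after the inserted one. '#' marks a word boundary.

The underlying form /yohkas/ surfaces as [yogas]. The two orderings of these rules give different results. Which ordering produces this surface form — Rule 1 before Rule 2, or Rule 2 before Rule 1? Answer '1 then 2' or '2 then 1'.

1 then 2

Order 1 then 2:
  1 h-Deletion: [yohkas] → [yokas]
  2 Voicing Between Vowels: [yokas] → [yogas]
  result: [yogas]
Order 2 then 1:
  2 Voicing Between Vowels: no change — [yohkas]
  1 h-Deletion: [yohkas] → [yokas]
  result: [yokas]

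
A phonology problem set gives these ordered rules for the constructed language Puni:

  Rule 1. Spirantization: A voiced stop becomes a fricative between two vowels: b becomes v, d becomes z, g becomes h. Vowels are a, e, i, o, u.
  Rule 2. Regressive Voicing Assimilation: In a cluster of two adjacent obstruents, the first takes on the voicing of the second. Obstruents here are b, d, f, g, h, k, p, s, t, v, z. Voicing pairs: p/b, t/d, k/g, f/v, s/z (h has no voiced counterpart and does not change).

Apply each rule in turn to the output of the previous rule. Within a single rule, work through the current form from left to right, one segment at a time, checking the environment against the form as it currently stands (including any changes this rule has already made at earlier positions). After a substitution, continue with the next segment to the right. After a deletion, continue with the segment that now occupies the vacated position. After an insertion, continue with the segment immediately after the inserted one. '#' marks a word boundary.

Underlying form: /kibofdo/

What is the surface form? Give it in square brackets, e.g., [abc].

Rule 1 Spirantization: [kibofdo] → [kivofdo]
Rule 2 Regressive Voicing Assimilation: [kivofdo] → [kivovdo]

[kivovdo]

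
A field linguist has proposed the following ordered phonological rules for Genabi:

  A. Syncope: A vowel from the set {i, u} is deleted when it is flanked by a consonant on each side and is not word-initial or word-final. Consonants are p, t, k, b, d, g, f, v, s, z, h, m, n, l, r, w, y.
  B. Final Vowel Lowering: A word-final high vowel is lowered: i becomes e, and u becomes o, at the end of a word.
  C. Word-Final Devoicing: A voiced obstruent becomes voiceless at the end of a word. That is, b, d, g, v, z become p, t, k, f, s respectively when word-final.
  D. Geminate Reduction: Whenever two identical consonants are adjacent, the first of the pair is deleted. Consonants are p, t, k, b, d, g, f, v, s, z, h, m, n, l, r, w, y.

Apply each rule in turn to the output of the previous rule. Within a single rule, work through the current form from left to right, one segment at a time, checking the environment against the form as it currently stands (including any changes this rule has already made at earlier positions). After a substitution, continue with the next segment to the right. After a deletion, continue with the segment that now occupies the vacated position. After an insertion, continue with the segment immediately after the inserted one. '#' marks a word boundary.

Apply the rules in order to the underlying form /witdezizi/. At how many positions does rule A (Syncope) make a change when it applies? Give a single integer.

A Syncope: [witdezizi] → [wtdezzi]
B Final Vowel Lowering: [wtdezzi] → [wtdezze]
C Word-Final Devoicing: no change — [wtdezze]
D Geminate Reduction: [wtdezze] → [wtdeze]
Rule A changed 2 position(s).

2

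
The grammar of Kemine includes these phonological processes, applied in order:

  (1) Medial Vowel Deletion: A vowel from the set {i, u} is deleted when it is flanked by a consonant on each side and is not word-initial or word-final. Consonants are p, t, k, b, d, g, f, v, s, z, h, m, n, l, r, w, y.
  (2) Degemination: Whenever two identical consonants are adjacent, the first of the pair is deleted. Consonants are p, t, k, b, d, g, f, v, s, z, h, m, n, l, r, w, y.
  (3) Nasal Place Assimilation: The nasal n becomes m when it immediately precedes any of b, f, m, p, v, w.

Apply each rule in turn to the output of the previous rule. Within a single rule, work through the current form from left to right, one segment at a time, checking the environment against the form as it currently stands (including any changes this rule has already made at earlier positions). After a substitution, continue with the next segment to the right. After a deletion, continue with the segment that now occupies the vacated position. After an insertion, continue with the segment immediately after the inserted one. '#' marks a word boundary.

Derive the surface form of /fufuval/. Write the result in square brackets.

(1) Medial Vowel Deletion: [fufuval] → [ffval]
(2) Degemination: [ffval] → [fval]
(3) Nasal Place Assimilation: no change — [fval]

[fval]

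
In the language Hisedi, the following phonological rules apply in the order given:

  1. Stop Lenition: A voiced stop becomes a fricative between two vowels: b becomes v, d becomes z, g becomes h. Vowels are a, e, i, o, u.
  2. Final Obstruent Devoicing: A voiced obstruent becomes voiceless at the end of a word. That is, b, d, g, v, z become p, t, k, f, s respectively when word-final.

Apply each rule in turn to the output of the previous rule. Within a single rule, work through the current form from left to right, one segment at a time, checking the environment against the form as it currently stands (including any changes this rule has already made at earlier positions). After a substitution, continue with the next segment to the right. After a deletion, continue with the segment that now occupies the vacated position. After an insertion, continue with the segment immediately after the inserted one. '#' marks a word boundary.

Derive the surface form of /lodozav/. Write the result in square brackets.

1 Stop Lenition: [lodozav] → [lozozav]
2 Final Obstruent Devoicing: [lozozav] → [lozozaf]

[lozozaf]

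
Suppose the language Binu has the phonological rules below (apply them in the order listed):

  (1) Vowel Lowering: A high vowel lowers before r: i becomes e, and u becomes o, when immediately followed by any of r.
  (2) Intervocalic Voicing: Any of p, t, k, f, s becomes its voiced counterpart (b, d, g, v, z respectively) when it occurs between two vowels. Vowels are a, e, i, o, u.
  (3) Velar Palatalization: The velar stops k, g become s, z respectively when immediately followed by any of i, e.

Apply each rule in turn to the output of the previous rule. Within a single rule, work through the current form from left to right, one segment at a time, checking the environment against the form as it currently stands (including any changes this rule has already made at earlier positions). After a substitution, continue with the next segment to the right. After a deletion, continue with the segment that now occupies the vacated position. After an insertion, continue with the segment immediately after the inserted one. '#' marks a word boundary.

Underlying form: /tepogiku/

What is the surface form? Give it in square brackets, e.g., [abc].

(1) Vowel Lowering: no change — [tepogiku]
(2) Intervocalic Voicing: [tepogiku] → [tebogigu]
(3) Velar Palatalization: [tebogigu] → [tebozigu]

[tebozigu]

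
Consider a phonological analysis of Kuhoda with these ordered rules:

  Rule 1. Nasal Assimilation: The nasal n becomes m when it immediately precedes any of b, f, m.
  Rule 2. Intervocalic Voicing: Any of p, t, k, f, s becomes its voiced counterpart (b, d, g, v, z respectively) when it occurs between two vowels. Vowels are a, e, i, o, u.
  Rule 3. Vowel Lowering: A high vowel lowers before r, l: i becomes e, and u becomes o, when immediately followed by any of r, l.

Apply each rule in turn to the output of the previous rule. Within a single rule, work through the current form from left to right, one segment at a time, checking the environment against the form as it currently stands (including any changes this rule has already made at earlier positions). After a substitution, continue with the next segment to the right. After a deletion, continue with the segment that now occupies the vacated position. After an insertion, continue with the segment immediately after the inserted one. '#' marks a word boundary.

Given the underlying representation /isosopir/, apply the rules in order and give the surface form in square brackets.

Rule 1 Nasal Assimilation: no change — [isosopir]
Rule 2 Intervocalic Voicing: [isosopir] → [izozobir]
Rule 3 Vowel Lowering: [izozobir] → [izozober]

[izozober]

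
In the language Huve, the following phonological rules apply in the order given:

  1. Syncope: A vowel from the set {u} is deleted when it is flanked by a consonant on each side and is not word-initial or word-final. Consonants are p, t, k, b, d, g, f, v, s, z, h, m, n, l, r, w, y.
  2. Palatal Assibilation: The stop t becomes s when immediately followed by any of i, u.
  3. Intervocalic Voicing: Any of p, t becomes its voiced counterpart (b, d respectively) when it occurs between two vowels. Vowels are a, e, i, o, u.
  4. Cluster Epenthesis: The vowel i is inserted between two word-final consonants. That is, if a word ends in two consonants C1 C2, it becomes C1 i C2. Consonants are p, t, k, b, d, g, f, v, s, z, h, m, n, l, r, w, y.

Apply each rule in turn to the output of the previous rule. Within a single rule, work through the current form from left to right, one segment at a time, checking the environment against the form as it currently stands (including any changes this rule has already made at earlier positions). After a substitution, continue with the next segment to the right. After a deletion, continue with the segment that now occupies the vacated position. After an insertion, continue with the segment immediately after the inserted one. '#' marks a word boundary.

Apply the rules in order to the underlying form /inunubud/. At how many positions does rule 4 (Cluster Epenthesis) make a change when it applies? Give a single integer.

1

1 Syncope: [inunubud] → [innbd]
2 Palatal Assibilation: no change — [innbd]
3 Intervocalic Voicing: no change — [innbd]
4 Cluster Epenthesis: [innbd] → [innbid]
Rule 4 changed 1 position(s).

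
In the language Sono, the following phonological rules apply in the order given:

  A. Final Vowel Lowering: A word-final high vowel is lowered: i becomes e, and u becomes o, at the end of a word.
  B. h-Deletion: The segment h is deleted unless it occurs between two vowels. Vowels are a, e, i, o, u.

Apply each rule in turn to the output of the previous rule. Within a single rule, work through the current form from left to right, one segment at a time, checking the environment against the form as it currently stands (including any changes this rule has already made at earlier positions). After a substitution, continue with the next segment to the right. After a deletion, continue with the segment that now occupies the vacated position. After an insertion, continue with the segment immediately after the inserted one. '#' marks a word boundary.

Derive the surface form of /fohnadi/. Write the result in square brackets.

[fonade]

A Final Vowel Lowering: [fohnadi] → [fohnade]
B h-Deletion: [fohnade] → [fonade]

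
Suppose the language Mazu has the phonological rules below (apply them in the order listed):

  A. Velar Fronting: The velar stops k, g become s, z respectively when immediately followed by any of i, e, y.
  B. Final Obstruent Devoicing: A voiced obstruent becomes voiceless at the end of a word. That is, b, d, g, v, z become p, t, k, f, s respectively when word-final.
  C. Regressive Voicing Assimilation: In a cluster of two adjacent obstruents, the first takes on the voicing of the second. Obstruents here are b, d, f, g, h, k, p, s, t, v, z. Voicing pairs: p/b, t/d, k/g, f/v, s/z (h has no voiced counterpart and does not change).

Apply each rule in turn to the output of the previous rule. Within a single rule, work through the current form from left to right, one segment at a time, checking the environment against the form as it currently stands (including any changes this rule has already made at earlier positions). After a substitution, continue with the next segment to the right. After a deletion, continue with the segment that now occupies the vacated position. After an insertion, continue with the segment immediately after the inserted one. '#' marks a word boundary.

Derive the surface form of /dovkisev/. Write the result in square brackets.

[dofsisef]

A Velar Fronting: [dovkisev] → [dovsisev]
B Final Obstruent Devoicing: [dovsisev] → [dovsisef]
C Regressive Voicing Assimilation: [dovsisef] → [dofsisef]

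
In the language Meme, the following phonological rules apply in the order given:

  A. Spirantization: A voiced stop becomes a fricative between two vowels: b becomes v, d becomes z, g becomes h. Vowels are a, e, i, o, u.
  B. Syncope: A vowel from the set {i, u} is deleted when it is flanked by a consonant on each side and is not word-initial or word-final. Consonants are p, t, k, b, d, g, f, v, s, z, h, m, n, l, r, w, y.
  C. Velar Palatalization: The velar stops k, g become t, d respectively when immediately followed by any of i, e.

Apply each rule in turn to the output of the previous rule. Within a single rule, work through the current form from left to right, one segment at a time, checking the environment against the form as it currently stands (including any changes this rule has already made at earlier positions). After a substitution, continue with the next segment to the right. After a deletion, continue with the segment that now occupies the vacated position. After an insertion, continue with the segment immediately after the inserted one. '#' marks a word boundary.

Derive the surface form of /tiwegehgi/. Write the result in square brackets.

A Spirantization: [tiwegehgi] → [tiwehehgi]
B Syncope: [tiwehehgi] → [twehehgi]
C Velar Palatalization: [twehehgi] → [twehehdi]

[twehehdi]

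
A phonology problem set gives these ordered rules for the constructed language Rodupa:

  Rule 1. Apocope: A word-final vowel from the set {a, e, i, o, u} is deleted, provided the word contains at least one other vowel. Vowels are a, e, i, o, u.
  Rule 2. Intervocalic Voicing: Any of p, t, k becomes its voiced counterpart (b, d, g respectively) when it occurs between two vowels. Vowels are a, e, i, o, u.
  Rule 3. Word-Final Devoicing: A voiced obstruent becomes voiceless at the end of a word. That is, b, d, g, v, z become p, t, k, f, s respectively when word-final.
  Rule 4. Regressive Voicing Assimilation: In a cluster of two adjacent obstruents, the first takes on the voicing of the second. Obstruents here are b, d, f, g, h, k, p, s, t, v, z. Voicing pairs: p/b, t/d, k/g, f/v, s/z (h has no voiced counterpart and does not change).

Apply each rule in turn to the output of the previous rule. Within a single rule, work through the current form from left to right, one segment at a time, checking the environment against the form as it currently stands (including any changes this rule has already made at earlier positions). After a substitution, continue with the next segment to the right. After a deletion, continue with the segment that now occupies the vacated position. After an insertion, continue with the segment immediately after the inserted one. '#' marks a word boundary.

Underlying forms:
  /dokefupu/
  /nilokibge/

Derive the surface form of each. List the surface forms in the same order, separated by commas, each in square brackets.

[dogefup], [nilogipk]

/dokefupu/:
  Rule 1 Apocope: [dokefupu] → [dokefup]
  Rule 2 Intervocalic Voicing: [dokefup] → [dogefup]
  Rule 3 Word-Final Devoicing: no change — [dogefup]
  Rule 4 Regressive Voicing Assimilation: no change — [dogefup]
/nilokibge/:
  Rule 1 Apocope: [nilokibge] → [nilokibg]
  Rule 2 Intervocalic Voicing: [nilokibg] → [nilogibg]
  Rule 3 Word-Final Devoicing: [nilogibg] → [nilogibk]
  Rule 4 Regressive Voicing Assimilation: [nilogibk] → [nilogipk]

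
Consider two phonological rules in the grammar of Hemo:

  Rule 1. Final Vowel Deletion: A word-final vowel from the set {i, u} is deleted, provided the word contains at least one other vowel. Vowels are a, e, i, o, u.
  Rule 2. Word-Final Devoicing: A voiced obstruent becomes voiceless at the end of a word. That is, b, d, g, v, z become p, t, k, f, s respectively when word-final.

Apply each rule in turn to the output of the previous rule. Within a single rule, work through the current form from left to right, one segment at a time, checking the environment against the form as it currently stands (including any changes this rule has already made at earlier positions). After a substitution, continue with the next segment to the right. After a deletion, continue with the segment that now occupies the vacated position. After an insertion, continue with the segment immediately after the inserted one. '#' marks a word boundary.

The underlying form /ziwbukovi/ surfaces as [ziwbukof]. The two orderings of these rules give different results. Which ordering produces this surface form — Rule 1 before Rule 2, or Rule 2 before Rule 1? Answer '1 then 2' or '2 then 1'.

1 then 2

Order 1 then 2:
  1 Final Vowel Deletion: [ziwbukovi] → [ziwbukov]
  2 Word-Final Devoicing: [ziwbukov] → [ziwbukof]
  result: [ziwbukof]
Order 2 then 1:
  2 Word-Final Devoicing: no change — [ziwbukovi]
  1 Final Vowel Deletion: [ziwbukovi] → [ziwbukov]
  result: [ziwbukov]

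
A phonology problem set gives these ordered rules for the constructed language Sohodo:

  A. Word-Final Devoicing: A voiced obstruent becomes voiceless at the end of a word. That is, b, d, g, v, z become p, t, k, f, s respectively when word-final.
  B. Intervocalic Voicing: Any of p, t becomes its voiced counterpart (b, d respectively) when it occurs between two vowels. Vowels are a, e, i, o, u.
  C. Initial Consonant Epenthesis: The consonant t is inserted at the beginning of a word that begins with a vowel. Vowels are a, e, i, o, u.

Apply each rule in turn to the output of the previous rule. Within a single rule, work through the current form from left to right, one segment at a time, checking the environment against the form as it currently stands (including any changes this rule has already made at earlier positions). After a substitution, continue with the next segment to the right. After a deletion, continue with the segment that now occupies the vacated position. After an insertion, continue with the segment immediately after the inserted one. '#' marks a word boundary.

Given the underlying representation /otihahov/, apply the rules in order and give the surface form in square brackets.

A Word-Final Devoicing: [otihahov] → [otihahof]
B Intervocalic Voicing: [otihahof] → [odihahof]
C Initial Consonant Epenthesis: [odihahof] → [todihahof]

[todihahof]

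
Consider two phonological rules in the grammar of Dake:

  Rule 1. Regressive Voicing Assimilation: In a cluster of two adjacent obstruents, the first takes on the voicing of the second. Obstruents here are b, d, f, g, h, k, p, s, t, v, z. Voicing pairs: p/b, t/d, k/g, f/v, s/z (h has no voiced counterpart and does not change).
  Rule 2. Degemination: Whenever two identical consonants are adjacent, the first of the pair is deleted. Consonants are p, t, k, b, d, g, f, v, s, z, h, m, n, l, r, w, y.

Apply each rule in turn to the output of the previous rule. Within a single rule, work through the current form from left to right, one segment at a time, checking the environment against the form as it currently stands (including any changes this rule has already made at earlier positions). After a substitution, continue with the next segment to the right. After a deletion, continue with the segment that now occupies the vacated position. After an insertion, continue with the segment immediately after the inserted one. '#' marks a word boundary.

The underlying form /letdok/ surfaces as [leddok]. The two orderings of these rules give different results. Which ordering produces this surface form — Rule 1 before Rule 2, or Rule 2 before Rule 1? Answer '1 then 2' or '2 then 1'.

Order 1 then 2:
  1 Regressive Voicing Assimilation: [letdok] → [leddok]
  2 Degemination: [leddok] → [ledok]
  result: [ledok]
Order 2 then 1:
  2 Degemination: no change — [letdok]
  1 Regressive Voicing Assimilation: [letdok] → [leddok]
  result: [leddok]

2 then 1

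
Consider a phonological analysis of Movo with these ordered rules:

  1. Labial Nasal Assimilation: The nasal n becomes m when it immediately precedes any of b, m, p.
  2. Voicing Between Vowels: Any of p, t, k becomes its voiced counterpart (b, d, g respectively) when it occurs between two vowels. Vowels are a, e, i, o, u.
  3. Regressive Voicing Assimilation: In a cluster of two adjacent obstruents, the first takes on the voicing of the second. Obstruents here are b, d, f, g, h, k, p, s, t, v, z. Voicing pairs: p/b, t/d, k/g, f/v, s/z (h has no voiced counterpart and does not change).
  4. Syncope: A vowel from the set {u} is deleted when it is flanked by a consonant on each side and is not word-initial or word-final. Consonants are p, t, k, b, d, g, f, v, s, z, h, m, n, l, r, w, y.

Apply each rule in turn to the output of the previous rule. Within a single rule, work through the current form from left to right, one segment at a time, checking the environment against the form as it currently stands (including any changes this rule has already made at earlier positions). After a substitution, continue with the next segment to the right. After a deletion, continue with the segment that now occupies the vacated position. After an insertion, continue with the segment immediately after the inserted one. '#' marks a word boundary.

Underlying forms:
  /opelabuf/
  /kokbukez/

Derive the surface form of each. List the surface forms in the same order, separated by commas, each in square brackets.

[obelabf], [kogbgez]

/opelabuf/:
  1 Labial Nasal Assimilation: no change — [opelabuf]
  2 Voicing Between Vowels: [opelabuf] → [obelabuf]
  3 Regressive Voicing Assimilation: no change — [obelabuf]
  4 Syncope: [obelabuf] → [obelabf]
/kokbukez/:
  1 Labial Nasal Assimilation: no change — [kokbukez]
  2 Voicing Between Vowels: [kokbukez] → [kokbugez]
  3 Regressive Voicing Assimilation: [kokbugez] → [kogbugez]
  4 Syncope: [kogbugez] → [kogbgez]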